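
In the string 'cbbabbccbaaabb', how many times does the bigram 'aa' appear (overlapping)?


Scanning 'cbbabbccbaaabb' for bigram 'aa':
  Position 0: 'cb' -> no
  Position 1: 'bb' -> no
  Position 2: 'ba' -> no
  Position 3: 'ab' -> no
  Position 4: 'bb' -> no
  Position 5: 'bc' -> no
  Position 6: 'cc' -> no
  Position 7: 'cb' -> no
  Position 8: 'ba' -> no
  Position 9: 'aa' -> MATCH
  Position 10: 'aa' -> MATCH
  Position 11: 'ab' -> no
  Position 12: 'bb' -> no
Total matches: 2

2


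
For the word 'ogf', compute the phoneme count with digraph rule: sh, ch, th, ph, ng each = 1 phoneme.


Parsing 'ogf' greedily, digraphs first:
  'o' -> vowel phoneme (phonemes so far: 1)
  'g' -> consonant phoneme (phonemes so far: 2)
  'f' -> consonant phoneme (phonemes so far: 3)
Total phonemes: 3

3


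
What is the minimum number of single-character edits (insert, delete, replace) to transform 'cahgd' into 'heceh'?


Building DP table for s1='cahgd' (len 5) and s2='heceh' (len 5):
       h  e  c  e  h
    0  1  2  3  4  5
  c 1  1  2  2  3  4
  a 2  2  2  3  3  4
  h 3  2  3  3  4  3
  g 4  3  3  4  4  4
  d 5  4  4  4  5  5
Edit distance = dp[5][5] = 5

5


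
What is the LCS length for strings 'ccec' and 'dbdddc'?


DP table for LCS of 'ccec' and 'dbdddc':
       d  b  d  d  d  c
    0  0  0  0  0  0  0
  c 0  0  0  0  0  0  1
  c 0  0  0  0  0  0  1
  e 0  0  0  0  0  0  1
  c 0  0  0  0  0  0  1
LCS: 'c'
LCS length = 1

1


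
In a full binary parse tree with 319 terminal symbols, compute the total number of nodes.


Leaf nodes (terminals): 319
Internal nodes = n - 1 = 319 - 1 = 318
Total = leaves + internal = 319 + 318 = 637

637


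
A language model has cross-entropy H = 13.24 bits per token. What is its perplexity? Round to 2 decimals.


Perplexity formula: PP = 2^H
H = 13.24
PP = 2^13.24
Decompose: 2^13.24 = 2^13 * 2^0.24
2^13 = 8192, 2^0.24 ~ 1.1809927
PP ~ 8192 * 1.1809927 = 9674.6921984
Rounded to 2 decimals: 9674.69

9674.69


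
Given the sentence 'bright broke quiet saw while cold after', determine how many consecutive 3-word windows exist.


Word trigrams from [7] words:
  Trigram 1: (bright broke quiet)
  Trigram 2: (broke quiet saw)
  Trigram 3: (quiet saw while)
  Trigram 4: (saw while cold)
  Trigram 5: (while cold after)
Total word trigrams: 7 - 2 = 5

5


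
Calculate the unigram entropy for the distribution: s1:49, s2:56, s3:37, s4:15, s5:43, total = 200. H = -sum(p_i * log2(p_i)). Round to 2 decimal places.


Computing entropy H = -sum(p_i * log2(p_i)):
  s1: p = 49/200 = 0.2450, -p*log2(p) = 0.4971
  s2: p = 56/200 = 0.2800, -p*log2(p) = 0.5142
  s3: p = 37/200 = 0.1850, -p*log2(p) = 0.4504
  s4: p = 15/200 = 0.0750, -p*log2(p) = 0.2803
  s5: p = 43/200 = 0.2150, -p*log2(p) = 0.4768
H = sum of terms = 2.2188
Rounded to 2 decimals: 2.22

2.22


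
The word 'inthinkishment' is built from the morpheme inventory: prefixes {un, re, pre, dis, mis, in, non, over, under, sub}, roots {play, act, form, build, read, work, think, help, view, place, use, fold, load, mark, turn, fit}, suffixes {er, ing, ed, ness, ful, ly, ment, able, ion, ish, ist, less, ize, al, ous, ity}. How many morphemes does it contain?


Segmenting 'inthinkishment' against the inventory:
  'in' -> prefix (morpheme 1)
  'think' -> root (morpheme 2)
  'ish' -> suffix (morpheme 3)
  'ment' -> suffix (morpheme 4)
Total morphemes: 4

4


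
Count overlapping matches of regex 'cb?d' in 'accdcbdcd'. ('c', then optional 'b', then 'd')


Pattern: cb?d means 'c', then optional 'b', then 'd'.
Scanning 'accdcbdcd' position-by-position:
  Pos 0: window 'acc' -> no
  Pos 1: window 'ccd' -> no
  Pos 2: window 'cdc' -> MATCH
  Pos 3: window 'dcb' -> no
  Pos 4: window 'cbd' -> MATCH
  Pos 5: window 'bdc' -> no
  Pos 6: window 'dcd' -> no
  Pos 7: window 'cd' -> MATCH
  Pos 8: window 'd' -> no
Total matches: 3

3


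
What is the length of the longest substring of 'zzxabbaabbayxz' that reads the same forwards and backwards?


Scanning 'zzxabbaabbayxz' for palindromic substrings.
Substring at positions 3-10: 'abbaabba'.
Check: reverse('abbaabba') = 'abbaabba' -> palindrome confirmed.
Neighbouring characters ('x' / 'y') break symmetry, so it cannot extend further.
No longer palindromic substring exists; longest length = 8

8


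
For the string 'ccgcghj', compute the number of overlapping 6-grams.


String 'ccgcghj' has length L = 7.
Number of overlapping n-grams = L - n + 1
Substituting: 7 - 6 + 1 = 2

2


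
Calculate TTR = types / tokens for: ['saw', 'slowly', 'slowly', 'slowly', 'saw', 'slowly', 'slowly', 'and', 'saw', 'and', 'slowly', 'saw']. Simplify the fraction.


Tokens: 12
Unique types: ('and', 'saw', 'slowly') = 3
TTR = 3/12
Simplify: divide both by 3 -> 1/4
TTR = 1/4

1/4


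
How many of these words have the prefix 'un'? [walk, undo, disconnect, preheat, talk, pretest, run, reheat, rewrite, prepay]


Checking each word for prefix 'un':
  'walk' -> no (count: 0)
  'undo' -> YES, starts with 'un' (count: 1)
  'disconnect' -> no (count: 1)
  'preheat' -> no (count: 1)
  'talk' -> no (count: 1)
  'pretest' -> no (count: 1)
  'run' -> no (count: 1)
  'reheat' -> no (count: 1)
  'rewrite' -> no (count: 1)
  'prepay' -> no (count: 1)
Total with prefix 'un': 1

1


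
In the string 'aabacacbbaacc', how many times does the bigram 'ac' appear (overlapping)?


Scanning 'aabacacbbaacc' for bigram 'ac':
  Position 0: 'aa' -> no
  Position 1: 'ab' -> no
  Position 2: 'ba' -> no
  Position 3: 'ac' -> MATCH
  Position 4: 'ca' -> no
  Position 5: 'ac' -> MATCH
  Position 6: 'cb' -> no
  Position 7: 'bb' -> no
  Position 8: 'ba' -> no
  Position 9: 'aa' -> no
  Position 10: 'ac' -> MATCH
  Position 11: 'cc' -> no
Total matches: 3

3


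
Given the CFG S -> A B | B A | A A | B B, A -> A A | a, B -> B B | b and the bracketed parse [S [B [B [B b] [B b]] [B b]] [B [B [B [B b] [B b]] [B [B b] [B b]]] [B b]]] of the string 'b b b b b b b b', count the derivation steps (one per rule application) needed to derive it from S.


Every bracketed nonterminal node [X ...] in the tree is produced by exactly one rule application.
Reading the tree off as a leftmost derivation:
  Step 1: S  =>  B B   (applied S -> B B)
  Step 2: B B  =>  B B B   (applied B -> B B)
  Step 3: B B B  =>  B B B B   (applied B -> B B)
  Step 4: B B B B  =>  b B B B   (applied B -> b)
  Step 5: b B B B  =>  b b B B   (applied B -> b)
  Step 6: b b B B  =>  b b b B   (applied B -> b)
  Step 7: b b b B  =>  b b b B B   (applied B -> B B)
  Step 8: b b b B B  =>  b b b B B B   (applied B -> B B)
  Step 9: b b b B B B  =>  b b b B B B B   (applied B -> B B)
  Step 10: b b b B B B B  =>  b b b b B B B   (applied B -> b)
  Step 11: b b b b B B B  =>  b b b b b B B   (applied B -> b)
  Step 12: b b b b b B B  =>  b b b b b B B B   (applied B -> B B)
  Step 13: b b b b b B B B  =>  b b b b b b B B   (applied B -> b)
  Step 14: b b b b b b B B  =>  b b b b b b b B   (applied B -> b)
  Step 15: b b b b b b b B  =>  b b b b b b b b   (applied B -> b)
Final yield: b b b b b b b b
Total rewrite steps: 15

15


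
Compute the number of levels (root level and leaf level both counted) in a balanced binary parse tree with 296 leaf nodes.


In a balanced binary tree with n leaves the deepest leaf is ceil(log2(n)) edges below the root,
so counting node levels inclusive of root and leaves gives ceil(log2(n)) + 1 levels.
log2(296) = 8.2095
ceil(8.2095) = 9
levels = 9 + 1 = 10

10


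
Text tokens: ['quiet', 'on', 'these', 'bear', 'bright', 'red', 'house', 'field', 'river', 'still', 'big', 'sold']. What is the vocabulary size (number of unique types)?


Listing all tokens and tracking unique types:
  Token 1: 'quiet' -> NEW (unique so far: 1)
  Token 2: 'on' -> NEW (unique so far: 2)
  Token 3: 'these' -> NEW (unique so far: 3)
  Token 4: 'bear' -> NEW (unique so far: 4)
  Token 5: 'bright' -> NEW (unique so far: 5)
  Token 6: 'red' -> NEW (unique so far: 6)
  Token 7: 'house' -> NEW (unique so far: 7)
  Token 8: 'field' -> NEW (unique so far: 8)
  Token 9: 'river' -> NEW (unique so far: 9)
  Token 10: 'still' -> NEW (unique so far: 10)
  Token 11: 'big' -> NEW (unique so far: 11)
  Token 12: 'sold' -> NEW (unique so far: 12)
Unique types: ('bear', 'big', 'bright', 'field', 'house', 'on', 'quiet', 'red', 'river', 'sold', 'still', 'these')
Vocabulary size: 12

12


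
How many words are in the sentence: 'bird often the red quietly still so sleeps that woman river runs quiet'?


Counting words by splitting on spaces:
  Word 1: 'bird'
  Word 2: 'often'
  Word 3: 'the'
  Word 4: 'red'
  Word 5: 'quietly'
  Word 6: 'still'
  Word 7: 'so'
  Word 8: 'sleeps'
  Word 9: 'that'
  Word 10: 'woman'
  Word 11: 'river'
  Word 12: 'runs'
  Word 13: 'quiet'
Total words: 13

13


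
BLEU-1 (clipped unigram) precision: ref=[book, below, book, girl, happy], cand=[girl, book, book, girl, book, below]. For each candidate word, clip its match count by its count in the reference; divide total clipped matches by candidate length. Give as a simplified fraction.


Reference word counts: {'below': 1, 'book': 2, 'girl': 1, 'happy': 1}
Checking each candidate word (with clipping):
  'girl' -> in reference (ref count 1, used 1/1) -> match (matches: 1)
  'book' -> in reference (ref count 2, used 1/2) -> match (matches: 2)
  'book' -> in reference (ref count 2, used 2/2) -> match (matches: 3)
  'girl' -> ref count 1 already used up (1/1) -> clipped, no match (matches: 3)
  'book' -> ref count 2 already used up (2/2) -> clipped, no match (matches: 3)
  'below' -> in reference (ref count 1, used 1/1) -> match (matches: 4)
Clipped matches: 4, Candidate length: 6
Precision = 4/6 = 2/3

2/3


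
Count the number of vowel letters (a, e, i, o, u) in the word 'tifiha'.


Scanning each character of 'tifiha':
  Position 1: 't' -> consonant (running count: 0)
  Position 2: 'i' -> vowel (running count: 1)
  Position 3: 'f' -> consonant (running count: 1)
  Position 4: 'i' -> vowel (running count: 2)
  Position 5: 'h' -> consonant (running count: 2)
  Position 6: 'a' -> vowel (running count: 3)
Total vowels: 3

3


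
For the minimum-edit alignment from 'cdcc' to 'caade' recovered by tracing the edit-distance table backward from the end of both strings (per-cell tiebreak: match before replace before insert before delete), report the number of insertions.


Edit distance = 4. Backtracking from cell (4, 5) with preference match > replace > insert > delete,
then listing the resulting alignment 'cdcc' -> 'caade' left to right:
  Step 1: keep 'c'
  Step 2: insert 'a' [insertion #1]
  Step 3: replace d->a
  Step 4: replace c->d
  Step 5: replace c->e
Total insertions: 1

1


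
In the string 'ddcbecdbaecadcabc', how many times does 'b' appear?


Scanning 'ddcbecdbaecadcabc' for 'b':
  Position 3: 'b' -> MATCH (count: 1)
  Position 7: 'b' -> MATCH (count: 2)
  Position 15: 'b' -> MATCH (count: 3)
Total occurrences of 'b': 3

3


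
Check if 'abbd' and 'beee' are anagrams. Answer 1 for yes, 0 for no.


Sort characters of 'abbd': 'abbd'
Sort characters of 'beee': 'beee'
Sorted forms differ -> they are NOT anagrams
Result: 0

0


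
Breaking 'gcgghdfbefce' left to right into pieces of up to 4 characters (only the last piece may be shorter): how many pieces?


'gcgghdfbefce' has 12 characters.
Chunking with max size 4:
  Chunk 1: 'gcgg' (positions 0-3)
  Chunk 2: 'hdfb' (positions 4-7)
  Chunk 3: 'efce' (positions 8-11)
Total chunks: ceil(12 / 4) = 3

3


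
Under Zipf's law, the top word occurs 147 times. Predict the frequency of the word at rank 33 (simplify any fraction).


Zipf's law: freq(rank) = f1 / rank
f1 = 147, rank = 33
freq = 147 / 33
GCD(147, 33) = 3
Simplified: 49/11

49/11


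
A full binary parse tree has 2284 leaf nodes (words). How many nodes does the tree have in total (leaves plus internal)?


Leaf nodes (terminals): 2284
Internal nodes = n - 1 = 2284 - 1 = 2283
Total = leaves + internal = 2284 + 2283 = 4567

4567


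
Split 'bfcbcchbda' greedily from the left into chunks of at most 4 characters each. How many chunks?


'bfcbcchbda' has 10 characters.
Chunking with max size 4:
  Chunk 1: 'bfcb' (positions 0-3)
  Chunk 2: 'cchb' (positions 4-7)
  Chunk 3: 'da' (positions 8-9)
Total chunks: ceil(10 / 4) = 3

3


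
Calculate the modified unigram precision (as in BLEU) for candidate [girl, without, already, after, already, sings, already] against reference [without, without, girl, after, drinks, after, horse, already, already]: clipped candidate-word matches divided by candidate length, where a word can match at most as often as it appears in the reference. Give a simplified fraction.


Reference word counts: {'after': 2, 'already': 2, 'drinks': 1, 'girl': 1, 'horse': 1, 'without': 2}
Checking each candidate word (with clipping):
  'girl' -> in reference (ref count 1, used 1/1) -> match (matches: 1)
  'without' -> in reference (ref count 2, used 1/2) -> match (matches: 2)
  'already' -> in reference (ref count 2, used 1/2) -> match (matches: 3)
  'after' -> in reference (ref count 2, used 1/2) -> match (matches: 4)
  'already' -> in reference (ref count 2, used 2/2) -> match (matches: 5)
  'sings' -> not in reference -> no match (matches: 5)
  'already' -> ref count 2 already used up (2/2) -> clipped, no match (matches: 5)
Clipped matches: 5, Candidate length: 7
Precision = 5/7

5/7


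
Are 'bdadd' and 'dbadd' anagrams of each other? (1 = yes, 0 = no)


Sort characters of 'bdadd': 'abddd'
Sort characters of 'dbadd': 'abddd'
Sorted forms match -> they ARE anagrams
Result: 1

1


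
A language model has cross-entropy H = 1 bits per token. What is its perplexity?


Perplexity formula: PP = 2^H
H = 1
PP = 2^1
Steps: 2^1 = 2
PP = 2

2


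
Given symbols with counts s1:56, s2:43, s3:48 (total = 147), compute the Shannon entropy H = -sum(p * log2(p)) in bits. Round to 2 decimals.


Computing entropy H = -sum(p_i * log2(p_i)):
  s1: p = 56/147 = 0.3810, -p*log2(p) = 0.5304
  s2: p = 43/147 = 0.2925, -p*log2(p) = 0.5188
  s3: p = 48/147 = 0.3265, -p*log2(p) = 0.5273
H = sum of terms = 1.5765
Rounded to 2 decimals: 1.58

1.58


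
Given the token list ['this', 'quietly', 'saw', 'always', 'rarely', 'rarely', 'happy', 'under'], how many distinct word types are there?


Listing all tokens and tracking unique types:
  Token 1: 'this' -> NEW (unique so far: 1)
  Token 2: 'quietly' -> NEW (unique so far: 2)
  Token 3: 'saw' -> NEW (unique so far: 3)
  Token 4: 'always' -> NEW (unique so far: 4)
  Token 5: 'rarely' -> NEW (unique so far: 5)
  Token 6: 'rarely' -> duplicate (unique so far: 5)
  Token 7: 'happy' -> NEW (unique so far: 6)
  Token 8: 'under' -> NEW (unique so far: 7)
Unique types: ('always', 'happy', 'quietly', 'rarely', 'saw', 'this', 'under')
Vocabulary size: 7

7


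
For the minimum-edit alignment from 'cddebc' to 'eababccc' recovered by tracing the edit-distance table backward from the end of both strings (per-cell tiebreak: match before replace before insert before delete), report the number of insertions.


Edit distance = 6. Backtracking from cell (6, 8) with preference match > replace > insert > delete,
then listing the resulting alignment 'cddebc' -> 'eababccc' left to right:
  Step 1: replace c->e
  Step 2: replace d->a
  Step 3: replace d->b
  Step 4: replace e->a
  Step 5: keep 'b'
  Step 6: insert 'c' [insertion #1]
  Step 7: insert 'c' [insertion #2]
  Step 8: keep 'c'
Total insertions: 2

2


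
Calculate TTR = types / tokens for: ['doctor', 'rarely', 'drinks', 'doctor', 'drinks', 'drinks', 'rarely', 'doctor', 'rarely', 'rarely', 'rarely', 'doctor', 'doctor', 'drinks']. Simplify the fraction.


Tokens: 14
Unique types: ('doctor', 'drinks', 'rarely') = 3
TTR = 3/14
Already in lowest terms.

3/14


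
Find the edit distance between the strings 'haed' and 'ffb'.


Building DP table for s1='haed' (len 4) and s2='ffb' (len 3):
       f  f  b
    0  1  2  3
  h 1  1  2  3
  a 2  2  2  3
  e 3  3  3  3
  d 4  4  4  4
Edit distance = dp[4][3] = 4

4


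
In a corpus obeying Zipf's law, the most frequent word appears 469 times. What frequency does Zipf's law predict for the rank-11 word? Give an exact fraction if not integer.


Zipf's law: freq(rank) = f1 / rank
f1 = 469, rank = 11
freq = 469 / 11
GCD(469, 11) = 1
Simplified: 469/11

469/11


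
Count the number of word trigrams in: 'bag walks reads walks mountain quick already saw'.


Word trigrams from [8] words:
  Trigram 1: (bag walks reads)
  Trigram 2: (walks reads walks)
  Trigram 3: (reads walks mountain)
  Trigram 4: (walks mountain quick)
  Trigram 5: (mountain quick already)
  Trigram 6: (quick already saw)
Total word trigrams: 8 - 2 = 6

6


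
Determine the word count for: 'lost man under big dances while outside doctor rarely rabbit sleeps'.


Counting words by splitting on spaces:
  Word 1: 'lost'
  Word 2: 'man'
  Word 3: 'under'
  Word 4: 'big'
  Word 5: 'dances'
  Word 6: 'while'
  Word 7: 'outside'
  Word 8: 'doctor'
  Word 9: 'rarely'
  Word 10: 'rabbit'
  Word 11: 'sleeps'
Total words: 11

11


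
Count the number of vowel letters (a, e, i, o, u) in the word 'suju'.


Scanning each character of 'suju':
  Position 1: 's' -> consonant (running count: 0)
  Position 2: 'u' -> vowel (running count: 1)
  Position 3: 'j' -> consonant (running count: 1)
  Position 4: 'u' -> vowel (running count: 2)
Total vowels: 2

2


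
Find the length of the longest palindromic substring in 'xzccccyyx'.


Scanning 'xzccccyyx' for palindromic substrings.
Substring at positions 2-5: 'cccc'.
Check: reverse('cccc') = 'cccc' -> palindrome confirmed.
Neighbouring characters ('z' / 'y') break symmetry, so it cannot extend further.
No longer palindromic substring exists; longest length = 4

4


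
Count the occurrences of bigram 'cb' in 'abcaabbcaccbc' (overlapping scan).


Scanning 'abcaabbcaccbc' for bigram 'cb':
  Position 0: 'ab' -> no
  Position 1: 'bc' -> no
  Position 2: 'ca' -> no
  Position 3: 'aa' -> no
  Position 4: 'ab' -> no
  Position 5: 'bb' -> no
  Position 6: 'bc' -> no
  Position 7: 'ca' -> no
  Position 8: 'ac' -> no
  Position 9: 'cc' -> no
  Position 10: 'cb' -> MATCH
  Position 11: 'bc' -> no
Total matches: 1

1


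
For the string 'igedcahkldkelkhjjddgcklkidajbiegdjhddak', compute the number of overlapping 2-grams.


String 'igedcahkldkelkhjjddgcklkidajbiegdjhddak' has length L = 39.
Number of overlapping n-grams = L - n + 1
Substituting: 39 - 2 + 1 = 38

38


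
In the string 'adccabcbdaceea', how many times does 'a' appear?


Scanning 'adccabcbdaceea' for 'a':
  Position 0: 'a' -> MATCH (count: 1)
  Position 4: 'a' -> MATCH (count: 2)
  Position 9: 'a' -> MATCH (count: 3)
  Position 13: 'a' -> MATCH (count: 4)
Total occurrences of 'a': 4

4


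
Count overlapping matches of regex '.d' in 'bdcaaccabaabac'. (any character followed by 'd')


Pattern: .d means any character followed by 'd'.
Scanning 'bdcaaccabaabac' position-by-position:
  Pos 0: window 'bd' -> MATCH
  Pos 1: window 'dc' -> no
  Pos 2: window 'ca' -> no
  Pos 3: window 'aa' -> no
  Pos 4: window 'ac' -> no
  Pos 5: window 'cc' -> no
  Pos 6: window 'ca' -> no
  Pos 7: window 'ab' -> no
  Pos 8: window 'ba' -> no
  Pos 9: window 'aa' -> no
  Pos 10: window 'ab' -> no
  Pos 11: window 'ba' -> no
  Pos 12: window 'ac' -> no
  Pos 13: window 'c' -> no
Total matches: 1

1


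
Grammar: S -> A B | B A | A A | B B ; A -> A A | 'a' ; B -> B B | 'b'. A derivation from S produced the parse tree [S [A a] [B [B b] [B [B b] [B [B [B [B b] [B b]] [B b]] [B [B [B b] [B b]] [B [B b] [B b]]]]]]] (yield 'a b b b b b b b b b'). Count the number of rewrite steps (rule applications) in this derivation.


Every bracketed nonterminal node [X ...] in the tree is produced by exactly one rule application.
Reading the tree off as a leftmost derivation:
  Step 1: S  =>  A B   (applied S -> A B)
  Step 2: A B  =>  a B   (applied A -> a)
  Step 3: a B  =>  a B B   (applied B -> B B)
  Step 4: a B B  =>  a b B   (applied B -> b)
  Step 5: a b B  =>  a b B B   (applied B -> B B)
  Step 6: a b B B  =>  a b b B   (applied B -> b)
  Step 7: a b b B  =>  a b b B B   (applied B -> B B)
  Step 8: a b b B B  =>  a b b B B B   (applied B -> B B)
  Step 9: a b b B B B  =>  a b b B B B B   (applied B -> B B)
  Step 10: a b b B B B B  =>  a b b b B B B   (applied B -> b)
  Step 11: a b b b B B B  =>  a b b b b B B   (applied B -> b)
  Step 12: a b b b b B B  =>  a b b b b b B   (applied B -> b)
  Step 13: a b b b b b B  =>  a b b b b b B B   (applied B -> B B)
  Step 14: a b b b b b B B  =>  a b b b b b B B B   (applied B -> B B)
  Step 15: a b b b b b B B B  =>  a b b b b b b B B   (applied B -> b)
  Step 16: a b b b b b b B B  =>  a b b b b b b b B   (applied B -> b)
  Step 17: a b b b b b b b B  =>  a b b b b b b b B B   (applied B -> B B)
  Step 18: a b b b b b b b B B  =>  a b b b b b b b b B   (applied B -> b)
  Step 19: a b b b b b b b b B  =>  a b b b b b b b b b   (applied B -> b)
Final yield: a b b b b b b b b b
Total rewrite steps: 19

19


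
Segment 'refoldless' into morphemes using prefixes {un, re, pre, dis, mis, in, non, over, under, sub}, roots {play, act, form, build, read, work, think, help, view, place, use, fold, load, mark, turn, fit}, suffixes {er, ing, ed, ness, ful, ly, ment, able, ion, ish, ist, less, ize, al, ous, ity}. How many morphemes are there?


Segmenting 'refoldless' against the inventory:
  're' -> prefix (morpheme 1)
  'fold' -> root (morpheme 2)
  'less' -> suffix (morpheme 3)
Total morphemes: 3

3


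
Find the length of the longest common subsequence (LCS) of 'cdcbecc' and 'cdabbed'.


DP table for LCS of 'cdcbecc' and 'cdabbed':
       c  d  a  b  b  e  d
    0  0  0  0  0  0  0  0
  c 0  1  1  1  1  1  1  1
  d 0  1  2  2  2  2  2  2
  c 0  1  2  2  2  2  2  2
  b 0  1  2  2  3  3  3  3
  e 0  1  2  2  3  3  4  4
  c 0  1  2  2  3  3  4  4
  c 0  1  2  2  3  3  4  4
LCS: 'cdbe'
LCS length = 4

4


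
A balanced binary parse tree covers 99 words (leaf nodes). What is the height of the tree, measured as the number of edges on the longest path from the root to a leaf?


In a balanced binary tree with n leaves the deepest leaf is ceil(log2(n)) edges below the root.
log2(99) = 6.6294
ceil(6.6294) = 7
height (edges) = 7

7


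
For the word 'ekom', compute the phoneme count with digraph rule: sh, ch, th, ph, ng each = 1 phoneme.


Parsing 'ekom' greedily, digraphs first:
  'e' -> vowel phoneme (phonemes so far: 1)
  'k' -> consonant phoneme (phonemes so far: 2)
  'o' -> vowel phoneme (phonemes so far: 3)
  'm' -> consonant phoneme (phonemes so far: 4)
Total phonemes: 4

4


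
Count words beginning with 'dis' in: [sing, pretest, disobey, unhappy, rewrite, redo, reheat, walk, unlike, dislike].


Checking each word for prefix 'dis':
  'sing' -> no (count: 0)
  'pretest' -> no (count: 0)
  'disobey' -> YES, starts with 'dis' (count: 1)
  'unhappy' -> no (count: 1)
  'rewrite' -> no (count: 1)
  'redo' -> no (count: 1)
  'reheat' -> no (count: 1)
  'walk' -> no (count: 1)
  'unlike' -> no (count: 1)
  'dislike' -> YES, starts with 'dis' (count: 2)
Total with prefix 'dis': 2

2


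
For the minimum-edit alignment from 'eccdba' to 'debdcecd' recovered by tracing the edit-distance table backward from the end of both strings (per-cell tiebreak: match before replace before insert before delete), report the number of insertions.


Edit distance = 6. Backtracking from cell (6, 8) with preference match > replace > insert > delete,
then listing the resulting alignment 'eccdba' -> 'debdcecd' left to right:
  Step 1: insert 'd' [insertion #1]
  Step 2: keep 'e'
  Step 3: insert 'b' [insertion #2]
  Step 4: replace c->d
  Step 5: keep 'c'
  Step 6: replace d->e
  Step 7: replace b->c
  Step 8: replace a->d
Total insertions: 2

2


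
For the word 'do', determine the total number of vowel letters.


Scanning each character of 'do':
  Position 1: 'd' -> consonant (running count: 0)
  Position 2: 'o' -> vowel (running count: 1)
Total vowels: 1

1


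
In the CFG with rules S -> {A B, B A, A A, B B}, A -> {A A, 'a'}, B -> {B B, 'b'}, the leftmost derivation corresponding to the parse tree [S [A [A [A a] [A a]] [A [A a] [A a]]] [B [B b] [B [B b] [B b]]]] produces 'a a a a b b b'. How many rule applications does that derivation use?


Every bracketed nonterminal node [X ...] in the tree is produced by exactly one rule application.
Reading the tree off as a leftmost derivation:
  Step 1: S  =>  A B   (applied S -> A B)
  Step 2: A B  =>  A A B   (applied A -> A A)
  Step 3: A A B  =>  A A A B   (applied A -> A A)
  Step 4: A A A B  =>  a A A B   (applied A -> a)
  Step 5: a A A B  =>  a a A B   (applied A -> a)
  Step 6: a a A B  =>  a a A A B   (applied A -> A A)
  Step 7: a a A A B  =>  a a a A B   (applied A -> a)
  Step 8: a a a A B  =>  a a a a B   (applied A -> a)
  Step 9: a a a a B  =>  a a a a B B   (applied B -> B B)
  Step 10: a a a a B B  =>  a a a a b B   (applied B -> b)
  Step 11: a a a a b B  =>  a a a a b B B   (applied B -> B B)
  Step 12: a a a a b B B  =>  a a a a b b B   (applied B -> b)
  Step 13: a a a a b b B  =>  a a a a b b b   (applied B -> b)
Final yield: a a a a b b b
Total rewrite steps: 13

13


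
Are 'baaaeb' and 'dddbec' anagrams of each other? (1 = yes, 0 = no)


Sort characters of 'baaaeb': 'aaabbe'
Sort characters of 'dddbec': 'bcddde'
Sorted forms differ -> they are NOT anagrams
Result: 0

0


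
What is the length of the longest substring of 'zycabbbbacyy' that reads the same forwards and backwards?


Scanning 'zycabbbbacyy' for palindromic substrings.
Substring at positions 1-10: 'ycabbbbacy'.
Check: reverse('ycabbbbacy') = 'ycabbbbacy' -> palindrome confirmed.
Neighbouring characters ('z' / 'y') break symmetry, so it cannot extend further.
No longer palindromic substring exists; longest length = 10

10


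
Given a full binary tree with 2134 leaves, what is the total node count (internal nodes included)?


Leaf nodes (terminals): 2134
Internal nodes = n - 1 = 2134 - 1 = 2133
Total = leaves + internal = 2134 + 2133 = 4267

4267


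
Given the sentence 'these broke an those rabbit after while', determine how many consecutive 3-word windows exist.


Word trigrams from [7] words:
  Trigram 1: (these broke an)
  Trigram 2: (broke an those)
  Trigram 3: (an those rabbit)
  Trigram 4: (those rabbit after)
  Trigram 5: (rabbit after while)
Total word trigrams: 7 - 2 = 5

5


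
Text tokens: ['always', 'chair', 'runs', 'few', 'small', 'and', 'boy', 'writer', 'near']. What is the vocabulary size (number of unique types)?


Listing all tokens and tracking unique types:
  Token 1: 'always' -> NEW (unique so far: 1)
  Token 2: 'chair' -> NEW (unique so far: 2)
  Token 3: 'runs' -> NEW (unique so far: 3)
  Token 4: 'few' -> NEW (unique so far: 4)
  Token 5: 'small' -> NEW (unique so far: 5)
  Token 6: 'and' -> NEW (unique so far: 6)
  Token 7: 'boy' -> NEW (unique so far: 7)
  Token 8: 'writer' -> NEW (unique so far: 8)
  Token 9: 'near' -> NEW (unique so far: 9)
Unique types: ('always', 'and', 'boy', 'chair', 'few', 'near', 'runs', 'small', 'writer')
Vocabulary size: 9

9


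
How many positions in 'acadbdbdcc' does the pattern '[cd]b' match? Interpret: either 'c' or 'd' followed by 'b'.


Pattern: [cd]b means either 'c' or 'd' followed by 'b'.
Scanning 'acadbdbdcc' position-by-position:
  Pos 0: window 'ac' -> no
  Pos 1: window 'ca' -> no
  Pos 2: window 'ad' -> no
  Pos 3: window 'db' -> MATCH
  Pos 4: window 'bd' -> no
  Pos 5: window 'db' -> MATCH
  Pos 6: window 'bd' -> no
  Pos 7: window 'dc' -> no
  Pos 8: window 'cc' -> no
  Pos 9: window 'c' -> no
Total matches: 2

2


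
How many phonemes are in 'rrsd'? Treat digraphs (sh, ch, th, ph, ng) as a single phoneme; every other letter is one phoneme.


Parsing 'rrsd' greedily, digraphs first:
  'r' -> consonant phoneme (phonemes so far: 1)
  'r' -> consonant phoneme (phonemes so far: 2)
  's' -> consonant phoneme (phonemes so far: 3)
  'd' -> consonant phoneme (phonemes so far: 4)
Total phonemes: 4

4


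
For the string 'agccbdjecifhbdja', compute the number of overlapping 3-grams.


String 'agccbdjecifhbdja' has length L = 16.
Number of overlapping n-grams = L - n + 1
Substituting: 16 - 3 + 1 = 14

14


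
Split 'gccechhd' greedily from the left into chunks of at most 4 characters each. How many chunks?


'gccechhd' has 8 characters.
Chunking with max size 4:
  Chunk 1: 'gcce' (positions 0-3)
  Chunk 2: 'chhd' (positions 4-7)
Total chunks: ceil(8 / 4) = 2

2


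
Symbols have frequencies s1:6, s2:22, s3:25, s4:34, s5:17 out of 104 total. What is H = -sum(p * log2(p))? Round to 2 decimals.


Computing entropy H = -sum(p_i * log2(p_i)):
  s1: p = 6/104 = 0.0577, -p*log2(p) = 0.2374
  s2: p = 22/104 = 0.2115, -p*log2(p) = 0.4741
  s3: p = 25/104 = 0.2404, -p*log2(p) = 0.4944
  s4: p = 34/104 = 0.3269, -p*log2(p) = 0.5273
  s5: p = 17/104 = 0.1635, -p*log2(p) = 0.4271
H = sum of terms = 2.1603
Rounded to 2 decimals: 2.16

2.16


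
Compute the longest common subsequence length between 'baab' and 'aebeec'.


DP table for LCS of 'baab' and 'aebeec':
       a  e  b  e  e  c
    0  0  0  0  0  0  0
  b 0  0  0  1  1  1  1
  a 0  1  1  1  1  1  1
  a 0  1  1  1  1  1  1
  b 0  1  1  2  2  2  2
LCS: 'ab'
LCS length = 2

2


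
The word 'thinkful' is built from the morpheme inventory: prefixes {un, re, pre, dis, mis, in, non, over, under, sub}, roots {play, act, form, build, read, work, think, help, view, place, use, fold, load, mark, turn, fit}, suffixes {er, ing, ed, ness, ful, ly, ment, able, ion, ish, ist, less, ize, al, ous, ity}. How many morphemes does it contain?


Segmenting 'thinkful' against the inventory:
  'think' -> root (morpheme 1)
  'ful' -> suffix (morpheme 2)
Total morphemes: 2

2


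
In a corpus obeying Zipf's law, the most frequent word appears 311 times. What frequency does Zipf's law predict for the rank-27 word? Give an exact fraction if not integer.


Zipf's law: freq(rank) = f1 / rank
f1 = 311, rank = 27
freq = 311 / 27
GCD(311, 27) = 1
Simplified: 311/27

311/27


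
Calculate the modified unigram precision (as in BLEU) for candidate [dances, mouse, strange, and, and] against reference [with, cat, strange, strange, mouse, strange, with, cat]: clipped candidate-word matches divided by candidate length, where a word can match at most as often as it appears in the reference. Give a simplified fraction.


Reference word counts: {'cat': 2, 'mouse': 1, 'strange': 3, 'with': 2}
Checking each candidate word (with clipping):
  'dances' -> not in reference -> no match (matches: 0)
  'mouse' -> in reference (ref count 1, used 1/1) -> match (matches: 1)
  'strange' -> in reference (ref count 3, used 1/3) -> match (matches: 2)
  'and' -> not in reference -> no match (matches: 2)
  'and' -> not in reference -> no match (matches: 2)
Clipped matches: 2, Candidate length: 5
Precision = 2/5

2/5


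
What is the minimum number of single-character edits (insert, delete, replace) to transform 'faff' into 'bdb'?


Building DP table for s1='faff' (len 4) and s2='bdb' (len 3):
       b  d  b
    0  1  2  3
  f 1  1  2  3
  a 2  2  2  3
  f 3  3  3  3
  f 4  4  4  4
Edit distance = dp[4][3] = 4

4


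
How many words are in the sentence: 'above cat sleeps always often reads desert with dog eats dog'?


Counting words by splitting on spaces:
  Word 1: 'above'
  Word 2: 'cat'
  Word 3: 'sleeps'
  Word 4: 'always'
  Word 5: 'often'
  Word 6: 'reads'
  Word 7: 'desert'
  Word 8: 'with'
  Word 9: 'dog'
  Word 10: 'eats'
  Word 11: 'dog'
Total words: 11

11


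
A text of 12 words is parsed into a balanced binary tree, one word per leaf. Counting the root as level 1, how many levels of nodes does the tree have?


In a balanced binary tree with n leaves the deepest leaf is ceil(log2(n)) edges below the root,
so counting node levels inclusive of root and leaves gives ceil(log2(n)) + 1 levels.
log2(12) = 3.5850
ceil(3.5850) = 4
levels = 4 + 1 = 5

5


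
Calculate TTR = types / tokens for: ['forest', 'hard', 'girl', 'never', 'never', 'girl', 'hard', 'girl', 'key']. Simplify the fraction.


Tokens: 9
Unique types: ('forest', 'girl', 'hard', 'key', 'never') = 5
TTR = 5/9
Already in lowest terms.

5/9


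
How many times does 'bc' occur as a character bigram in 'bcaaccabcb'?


Scanning 'bcaaccabcb' for bigram 'bc':
  Position 0: 'bc' -> MATCH
  Position 1: 'ca' -> no
  Position 2: 'aa' -> no
  Position 3: 'ac' -> no
  Position 4: 'cc' -> no
  Position 5: 'ca' -> no
  Position 6: 'ab' -> no
  Position 7: 'bc' -> MATCH
  Position 8: 'cb' -> no
Total matches: 2

2


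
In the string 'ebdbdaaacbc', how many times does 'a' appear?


Scanning 'ebdbdaaacbc' for 'a':
  Position 5: 'a' -> MATCH (count: 1)
  Position 6: 'a' -> MATCH (count: 2)
  Position 7: 'a' -> MATCH (count: 3)
Total occurrences of 'a': 3

3


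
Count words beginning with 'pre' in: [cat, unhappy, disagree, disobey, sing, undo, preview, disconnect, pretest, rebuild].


Checking each word for prefix 'pre':
  'cat' -> no (count: 0)
  'unhappy' -> no (count: 0)
  'disagree' -> no (count: 0)
  'disobey' -> no (count: 0)
  'sing' -> no (count: 0)
  'undo' -> no (count: 0)
  'preview' -> YES, starts with 'pre' (count: 1)
  'disconnect' -> no (count: 1)
  'pretest' -> YES, starts with 'pre' (count: 2)
  'rebuild' -> no (count: 2)
Total with prefix 'pre': 2

2


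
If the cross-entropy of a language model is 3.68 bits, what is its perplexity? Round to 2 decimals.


Perplexity formula: PP = 2^H
H = 3.68
PP = 2^3.68
Decompose: 2^3.68 = 2^3 * 2^0.68
2^3 = 8, 2^0.68 ~ 1.6021398
PP ~ 8 * 1.6021398 = 12.8171184
Rounded to 2 decimals: 12.82

12.82


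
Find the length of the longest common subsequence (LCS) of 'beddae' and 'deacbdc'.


DP table for LCS of 'beddae' and 'deacbdc':
       d  e  a  c  b  d  c
    0  0  0  0  0  0  0  0
  b 0  0  0  0  0  1  1  1
  e 0  0  1  1  1  1  1  1
  d 0  1  1  1  1  1  2  2
  d 0  1  1  1  1  1  2  2
  a 0  1  1  2  2  2  2  2
  e 0  1  2  2  2  2  2  2
LCS: 'bd'
LCS length = 2

2


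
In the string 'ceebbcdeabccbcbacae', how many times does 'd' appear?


Scanning 'ceebbcdeabccbcbacae' for 'd':
  Position 6: 'd' -> MATCH (count: 1)
Total occurrences of 'd': 1

1


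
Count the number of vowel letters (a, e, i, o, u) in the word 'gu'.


Scanning each character of 'gu':
  Position 1: 'g' -> consonant (running count: 0)
  Position 2: 'u' -> vowel (running count: 1)
Total vowels: 1

1


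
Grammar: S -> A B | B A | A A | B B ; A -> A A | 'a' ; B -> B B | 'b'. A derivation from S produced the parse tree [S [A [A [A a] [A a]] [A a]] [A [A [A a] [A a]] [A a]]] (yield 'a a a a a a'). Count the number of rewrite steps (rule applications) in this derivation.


Every bracketed nonterminal node [X ...] in the tree is produced by exactly one rule application.
Reading the tree off as a leftmost derivation:
  Step 1: S  =>  A A   (applied S -> A A)
  Step 2: A A  =>  A A A   (applied A -> A A)
  Step 3: A A A  =>  A A A A   (applied A -> A A)
  Step 4: A A A A  =>  a A A A   (applied A -> a)
  Step 5: a A A A  =>  a a A A   (applied A -> a)
  Step 6: a a A A  =>  a a a A   (applied A -> a)
  Step 7: a a a A  =>  a a a A A   (applied A -> A A)
  Step 8: a a a A A  =>  a a a A A A   (applied A -> A A)
  Step 9: a a a A A A  =>  a a a a A A   (applied A -> a)
  Step 10: a a a a A A  =>  a a a a a A   (applied A -> a)
  Step 11: a a a a a A  =>  a a a a a a   (applied A -> a)
Final yield: a a a a a a
Total rewrite steps: 11

11


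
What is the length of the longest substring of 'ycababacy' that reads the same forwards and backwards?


Scanning 'ycababacy' for palindromic substrings.
Substring at positions 0-8: 'ycababacy'.
Check: reverse('ycababacy') = 'ycababacy' -> palindrome confirmed.
No longer palindromic substring exists; longest length = 9

9


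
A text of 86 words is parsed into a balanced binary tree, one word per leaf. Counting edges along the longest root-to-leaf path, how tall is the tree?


In a balanced binary tree with n leaves the deepest leaf is ceil(log2(n)) edges below the root.
log2(86) = 6.4263
ceil(6.4263) = 7
height (edges) = 7

7


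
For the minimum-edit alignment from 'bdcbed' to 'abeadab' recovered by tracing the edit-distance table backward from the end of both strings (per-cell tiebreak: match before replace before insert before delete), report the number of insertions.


Edit distance = 6. Backtracking from cell (6, 7) with preference match > replace > insert > delete,
then listing the resulting alignment 'bdcbed' -> 'abeadab' left to right:
  Step 1: insert 'a' [insertion #1]
  Step 2: keep 'b'
  Step 3: replace d->e
  Step 4: replace c->a
  Step 5: replace b->d
  Step 6: replace e->a
  Step 7: replace d->b
Total insertions: 1

1


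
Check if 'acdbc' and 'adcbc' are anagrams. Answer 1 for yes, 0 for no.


Sort characters of 'acdbc': 'abccd'
Sort characters of 'adcbc': 'abccd'
Sorted forms match -> they ARE anagrams
Result: 1

1


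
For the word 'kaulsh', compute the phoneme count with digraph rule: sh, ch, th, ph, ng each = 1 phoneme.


Parsing 'kaulsh' greedily, digraphs first:
  'k' -> consonant phoneme (phonemes so far: 1)
  'a' -> vowel phoneme (phonemes so far: 2)
  'u' -> vowel phoneme (phonemes so far: 3)
  'l' -> consonant phoneme (phonemes so far: 4)
  'sh' -> digraph (1 consonant phoneme) (phonemes so far: 5)
Total phonemes: 5

5


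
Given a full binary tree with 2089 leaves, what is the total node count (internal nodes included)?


Leaf nodes (terminals): 2089
Internal nodes = n - 1 = 2089 - 1 = 2088
Total = leaves + internal = 2089 + 2088 = 4177

4177


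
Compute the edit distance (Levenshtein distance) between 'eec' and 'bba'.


Building DP table for s1='eec' (len 3) and s2='bba' (len 3):
       b  b  a
    0  1  2  3
  e 1  1  2  3
  e 2  2  2  3
  c 3  3  3  3
Edit distance = dp[3][3] = 3

3


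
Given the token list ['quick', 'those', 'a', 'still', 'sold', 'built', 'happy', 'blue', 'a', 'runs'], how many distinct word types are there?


Listing all tokens and tracking unique types:
  Token 1: 'quick' -> NEW (unique so far: 1)
  Token 2: 'those' -> NEW (unique so far: 2)
  Token 3: 'a' -> NEW (unique so far: 3)
  Token 4: 'still' -> NEW (unique so far: 4)
  Token 5: 'sold' -> NEW (unique so far: 5)
  Token 6: 'built' -> NEW (unique so far: 6)
  Token 7: 'happy' -> NEW (unique so far: 7)
  Token 8: 'blue' -> NEW (unique so far: 8)
  Token 9: 'a' -> duplicate (unique so far: 8)
  Token 10: 'runs' -> NEW (unique so far: 9)
Unique types: ('a', 'blue', 'built', 'happy', 'quick', 'runs', 'sold', 'still', 'those')
Vocabulary size: 9

9


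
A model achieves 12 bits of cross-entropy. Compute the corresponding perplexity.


Perplexity formula: PP = 2^H
H = 12
PP = 2^12
PP = 2^12 = 4096

4096


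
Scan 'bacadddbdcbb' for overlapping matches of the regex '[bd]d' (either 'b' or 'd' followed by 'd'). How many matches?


Pattern: [bd]d means either 'b' or 'd' followed by 'd'.
Scanning 'bacadddbdcbb' position-by-position:
  Pos 0: window 'ba' -> no
  Pos 1: window 'ac' -> no
  Pos 2: window 'ca' -> no
  Pos 3: window 'ad' -> no
  Pos 4: window 'dd' -> MATCH
  Pos 5: window 'dd' -> MATCH
  Pos 6: window 'db' -> no
  Pos 7: window 'bd' -> MATCH
  Pos 8: window 'dc' -> no
  Pos 9: window 'cb' -> no
  Pos 10: window 'bb' -> no
  Pos 11: window 'b' -> no
Total matches: 3

3


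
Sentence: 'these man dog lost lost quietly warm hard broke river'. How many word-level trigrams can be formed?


Word trigrams from [10] words:
  Trigram 1: (these man dog)
  Trigram 2: (man dog lost)
  Trigram 3: (dog lost lost)
  Trigram 4: (lost lost quietly)
  Trigram 5: (lost quietly warm)
  Trigram 6: (quietly warm hard)
  Trigram 7: (warm hard broke)
  Trigram 8: (hard broke river)
Total word trigrams: 10 - 2 = 8

8


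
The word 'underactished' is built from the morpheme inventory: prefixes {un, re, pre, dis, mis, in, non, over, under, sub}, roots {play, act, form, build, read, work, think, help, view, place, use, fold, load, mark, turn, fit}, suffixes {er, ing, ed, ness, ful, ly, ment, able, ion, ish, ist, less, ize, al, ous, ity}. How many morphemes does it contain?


Segmenting 'underactished' against the inventory:
  'under' -> prefix (morpheme 1)
  'act' -> root (morpheme 2)
  'ish' -> suffix (morpheme 3)
  'ed' -> suffix (morpheme 4)
Total morphemes: 4

4
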